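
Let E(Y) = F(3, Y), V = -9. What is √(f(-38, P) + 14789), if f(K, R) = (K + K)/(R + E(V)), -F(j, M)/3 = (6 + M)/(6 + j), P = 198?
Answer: √585644065/199 ≈ 121.61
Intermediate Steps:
F(j, M) = -3*(6 + M)/(6 + j)
E(Y) = -2 - Y/3 (E(Y) = 3*(-6 - Y)/(6 + 3) = 3*(-6 - Y)/9 = 3*(⅑)*(-6 - Y) = -2 - Y/3)
f(K, R) = 2*K/(1 + R) (f(K, R) = (K + K)/(R + (-2 - ⅓*(-9))) = (2*K)/(R + (-2 + 3)) = (2*K)/(R + 1) = (2*K)/(1 + R) = 2*K/(1 + R))
√(f(-38, P) + 14789) = √(2*(-38)/(1 + 198) + 14789) = √(2*(-38)/199 + 14789) = √(2*(-38)*(1/199) + 14789) = √(-76/199 + 14789) = √(2942935/199) = √585644065/199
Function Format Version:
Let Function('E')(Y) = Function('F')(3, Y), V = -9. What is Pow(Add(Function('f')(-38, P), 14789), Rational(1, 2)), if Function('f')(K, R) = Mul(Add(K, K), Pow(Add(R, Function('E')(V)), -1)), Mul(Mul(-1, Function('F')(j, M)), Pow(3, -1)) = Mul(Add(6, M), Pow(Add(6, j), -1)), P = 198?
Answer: Mul(Rational(1, 199), Pow(585644065, Rational(1, 2))) ≈ 121.61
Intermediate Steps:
Function('F')(j, M) = Mul(-3, Pow(Add(6, j), -1), Add(6, M)) (Function('F')(j, M) = Mul(-3, Mul(Add(6, M), Pow(Add(6, j), -1))) = Mul(-3, Mul(Pow(Add(6, j), -1), Add(6, M))) = Mul(-3, Pow(Add(6, j), -1), Add(6, M)))
Function('E')(Y) = Add(-2, Mul(Rational(-1, 3), Y)) (Function('E')(Y) = Mul(3, Pow(Add(6, 3), -1), Add(-6, Mul(-1, Y))) = Mul(3, Pow(9, -1), Add(-6, Mul(-1, Y))) = Mul(3, Rational(1, 9), Add(-6, Mul(-1, Y))) = Add(-2, Mul(Rational(-1, 3), Y)))
Function('f')(K, R) = Mul(2, K, Pow(Add(1, R), -1)) (Function('f')(K, R) = Mul(Add(K, K), Pow(Add(R, Add(-2, Mul(Rational(-1, 3), -9))), -1)) = Mul(Mul(2, K), Pow(Add(R, Add(-2, 3)), -1)) = Mul(Mul(2, K), Pow(Add(R, 1), -1)) = Mul(Mul(2, K), Pow(Add(1, R), -1)) = Mul(2, K, Pow(Add(1, R), -1)))
Pow(Add(Function('f')(-38, P), 14789), Rational(1, 2)) = Pow(Add(Mul(2, -38, Pow(Add(1, 198), -1)), 14789), Rational(1, 2)) = Pow(Add(Mul(2, -38, Pow(199, -1)), 14789), Rational(1, 2)) = Pow(Add(Mul(2, -38, Rational(1, 199)), 14789), Rational(1, 2)) = Pow(Add(Rational(-76, 199), 14789), Rational(1, 2)) = Pow(Rational(2942935, 199), Rational(1, 2)) = Mul(Rational(1, 199), Pow(585644065, Rational(1, 2)))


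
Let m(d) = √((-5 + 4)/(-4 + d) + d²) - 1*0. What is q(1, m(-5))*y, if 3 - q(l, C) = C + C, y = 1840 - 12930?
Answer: -33270 + 22180*√226/3 ≈ 77876.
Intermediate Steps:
y = -11090
m(d) = √(d² - 1/(-4 + d)) (m(d) = √(-1/(-4 + d) + d²) + 0 = √(d² - 1/(-4 + d)) + 0 = √(d² - 1/(-4 + d)))
q(l, C) = 3 - 2*C (q(l, C) = 3 - (C + C) = 3 - 2*C)
q(1, m(-5))*y = (3 - 2*√(-1/(-4 - 5))*√(1 - 1*(-5)²*(-4 - 5)))*(-11090) = (3 - 2*√226*√(-1/(-9)))*(-11090) = (3 - 2*√226/3)*(-11090) = -33270 + 22180*√226/3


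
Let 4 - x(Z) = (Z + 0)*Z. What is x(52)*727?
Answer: -1962900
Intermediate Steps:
x(Z) = 4 - Z² (x(Z) = 4 - (Z + 0)*Z = 4 - Z*Z = 4 - Z²)
x(52)*727 = (4 - 1*52²)*727 = (4 - 1*2704)*727 = (4 - 2704)*727 = -2700*727 = -1962900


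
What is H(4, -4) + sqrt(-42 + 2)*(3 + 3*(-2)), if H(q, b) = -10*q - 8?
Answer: -48 - 6*I*sqrt(10) ≈ -48.0 - 18.974*I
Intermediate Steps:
H(q, b) = -8 - 10*q
H(4, -4) + sqrt(-42 + 2)*(3 + 3*(-2)) = (-8 - 10*4) + sqrt(-42 + 2)*(3 + 3*(-2)) = (-8 - 40) + sqrt(-40)*(3 - 6) = -48 + (2*I*sqrt(10))*(-3) = -48 - 6*I*sqrt(10)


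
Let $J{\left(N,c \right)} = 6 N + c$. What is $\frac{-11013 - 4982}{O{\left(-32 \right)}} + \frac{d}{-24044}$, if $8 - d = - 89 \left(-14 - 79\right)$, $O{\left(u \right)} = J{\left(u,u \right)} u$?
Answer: $- \frac{11618271}{6155264} \approx -1.8875$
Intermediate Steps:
$J{\left(N,c \right)} = c + 6 N$
$O{\left(u \right)} = 7 u^{2}$ ($O{\left(u \right)} = \left(u + 6 u\right) u = 7 u u = 7 u^{2}$)
$d = -8269$ ($d = 8 - - 89 \left(-14 - 79\right) = 8 - \left(-89\right) \left(-93\right) = 8 - 8277 = -8269$)
$\frac{-11013 - 4982}{O{\left(-32 \right)}} + \frac{d}{-24044} = \frac{-11013 - 4982}{7 \left(-32\right)^{2}} - \frac{8269}{-24044} = - \frac{15995}{7 \cdot 1024} - - \frac{8269}{24044} = - \frac{15995}{7168} + \frac{8269}{24044} = \left(-15995\right) \frac{1}{7168} + \frac{8269}{24044} = - \frac{2285}{1024} + \frac{8269}{24044} = - \frac{11618271}{6155264}$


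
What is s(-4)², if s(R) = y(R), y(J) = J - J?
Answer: 0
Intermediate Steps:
y(J) = 0
s(R) = 0
s(-4)² = 0² = 0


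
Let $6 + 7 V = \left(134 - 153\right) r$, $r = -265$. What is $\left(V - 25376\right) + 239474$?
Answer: $\frac{1503715}{7} \approx 2.1482 \cdot 10^{5}$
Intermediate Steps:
$V = \frac{5029}{7}$ ($V = - \frac{6}{7} + \frac{\left(134 - 153\right) \left(-265\right)}{7} = - \frac{6}{7} + \frac{\left(-19\right) \left(-265\right)}{7} = - \frac{6}{7} + \frac{1}{7} \cdot 5035 = - \frac{6}{7} + \frac{5035}{7} = \frac{5029}{7} \approx 718.43$)
$\left(V - 25376\right) + 239474 = \left(\frac{5029}{7} - 25376\right) + 239474 = - \frac{172603}{7} + 239474 = \frac{1503715}{7}$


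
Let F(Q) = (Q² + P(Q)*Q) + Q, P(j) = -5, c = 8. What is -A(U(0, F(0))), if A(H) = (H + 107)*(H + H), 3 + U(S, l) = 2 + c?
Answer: -1596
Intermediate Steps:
F(Q) = Q² - 4*Q (F(Q) = (Q² - 5*Q) + Q = Q² - 4*Q)
U(S, l) = 7 (U(S, l) = -3 + (2 + 8) = -3 + 10 = 7)
A(H) = 2*H*(107 + H) (A(H) = (107 + H)*(2*H) = 2*H*(107 + H))
-A(U(0, F(0))) = -2*7*(107 + 7) = -2*7*114 = -1*1596 = -1596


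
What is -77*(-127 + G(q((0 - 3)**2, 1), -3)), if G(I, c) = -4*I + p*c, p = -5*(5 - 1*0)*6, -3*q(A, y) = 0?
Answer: -24871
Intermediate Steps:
q(A, y) = 0 (q(A, y) = -1/3*0 = 0)
p = -150 (p = -5*(5 + 0)*6 = -5*5*6 = -25*6 = -150)
G(I, c) = -150*c - 4*I (G(I, c) = -4*I - 150*c = -150*c - 4*I)
-77*(-127 + G(q((0 - 3)**2, 1), -3)) = -77*(-127 + (-150*(-3) - 4*0)) = -77*(-127 + (450 + 0)) = -77*(-127 + 450) = -77*323 = -24871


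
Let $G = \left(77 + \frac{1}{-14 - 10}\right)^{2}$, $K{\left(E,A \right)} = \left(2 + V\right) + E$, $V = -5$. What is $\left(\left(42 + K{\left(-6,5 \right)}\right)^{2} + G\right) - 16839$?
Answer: $- \frac{5660591}{576} \approx -9827.4$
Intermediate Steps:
$K{\left(E,A \right)} = -3 + E$ ($K{\left(E,A \right)} = \left(2 - 5\right) + E = -3 + E$)
$G = \frac{3411409}{576}$ ($G = \left(77 + \frac{1}{-24}\right)^{2} = \left(77 - \frac{1}{24}\right)^{2} = \left(\frac{1847}{24}\right)^{2} = \frac{3411409}{576} \approx 5922.6$)
$\left(\left(42 + K{\left(-6,5 \right)}\right)^{2} + G\right) - 16839 = \left(\left(42 - 9\right)^{2} + \frac{3411409}{576}\right) - 16839 = \left(33^{2} + \frac{3411409}{576}\right) - 16839 = \left(1089 + \frac{3411409}{576}\right) - 16839 = \frac{4038673}{576} - 16839 = - \frac{5660591}{576}$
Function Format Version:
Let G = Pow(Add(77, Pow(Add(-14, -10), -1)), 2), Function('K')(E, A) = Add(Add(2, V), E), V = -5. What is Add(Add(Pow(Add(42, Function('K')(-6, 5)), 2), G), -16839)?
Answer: Rational(-5660591, 576) ≈ -9827.4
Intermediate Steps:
Function('K')(E, A) = Add(-3, E) (Function('K')(E, A) = Add(Add(2, -5), E) = Add(-3, E))
G = Rational(3411409, 576) (G = Pow(Add(77, Pow(-24, -1)), 2) = Pow(Add(77, Rational(-1, 24)), 2) = Pow(Rational(1847, 24), 2) = Rational(3411409, 576) ≈ 5922.6)
Add(Add(Pow(Add(42, Function('K')(-6, 5)), 2), G), -16839) = Add(Add(Pow(Add(42, Add(-3, -6)), 2), Rational(3411409, 576)), -16839) = Add(Add(Pow(Add(42, -9), 2), Rational(3411409, 576)), -16839) = Add(Add(Pow(33, 2), Rational(3411409, 576)), -16839) = Add(Add(1089, Rational(3411409, 576)), -16839) = Add(Rational(4038673, 576), -16839) = Rational(-5660591, 576)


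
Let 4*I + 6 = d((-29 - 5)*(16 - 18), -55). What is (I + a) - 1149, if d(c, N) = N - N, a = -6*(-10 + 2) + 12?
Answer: -2181/2 ≈ -1090.5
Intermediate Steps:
a = 60 (a = -6*(-8) + 12 = 48 + 12 = 60)
d(c, N) = 0
I = -3/2 (I = -3/2 + (¼)*0 = -3/2 + 0 = -3/2 ≈ -1.5000)
(I + a) - 1149 = (-3/2 + 60) - 1149 = 117/2 - 1149 = -2181/2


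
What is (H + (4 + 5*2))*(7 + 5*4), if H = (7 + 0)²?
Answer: 1701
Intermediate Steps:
H = 49 (H = 7² = 49)
(H + (4 + 5*2))*(7 + 5*4) = (49 + (4 + 5*2))*(7 + 5*4) = (49 + (4 + 10))*(7 + 20) = (49 + 14)*27 = 63*27 = 1701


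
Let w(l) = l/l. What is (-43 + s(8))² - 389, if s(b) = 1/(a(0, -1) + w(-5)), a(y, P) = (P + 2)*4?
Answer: 36071/25 ≈ 1442.8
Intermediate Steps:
w(l) = 1
a(y, P) = 8 + 4*P (a(y, P) = (2 + P)*4 = 8 + 4*P)
s(b) = ⅕ (s(b) = 1/((8 + 4*(-1)) + 1) = 1/((8 - 4) + 1) = 1/(4 + 1) = 1/5 = ⅕)
(-43 + s(8))² - 389 = (-43 + ⅕)² - 389 = (-214/5)² - 389 = 45796/25 - 389 = 36071/25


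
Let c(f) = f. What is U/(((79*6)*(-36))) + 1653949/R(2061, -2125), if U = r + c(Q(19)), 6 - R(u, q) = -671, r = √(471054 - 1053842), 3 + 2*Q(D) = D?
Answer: 3527872540/1444041 - I*√145697/8532 ≈ 2443.1 - 0.044738*I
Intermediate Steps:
Q(D) = -3/2 + D/2
r = 2*I*√145697 (r = √(-582788) = 2*I*√145697 ≈ 763.41*I)
R(u, q) = 677 (R(u, q) = 6 - 1*(-671) = 6 + 671 = 677)
U = 8 + 2*I*√145697 (U = 2*I*√145697 + (-3/2 + (½)*19) = 2*I*√145697 + (-3/2 + 19/2) = 2*I*√145697 + 8 = 8 + 2*I*√145697 ≈ 8.0 + 763.41*I)
U/(((79*6)*(-36))) + 1653949/R(2061, -2125) = (8 + 2*I*√145697)/(((79*6)*(-36))) + 1653949/677 = (8 + 2*I*√145697)/((474*(-36))) + 1653949*(1/677) = (8 + 2*I*√145697)/(-17064) + 1653949/677 = (8 + 2*I*√145697)*(-1/17064) + 1653949/677 = (-1/2133 - I*√145697/8532) + 1653949/677 = 3527872540/1444041 - I*√145697/8532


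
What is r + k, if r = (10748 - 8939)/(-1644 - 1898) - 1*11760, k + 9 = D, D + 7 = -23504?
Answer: -124963569/3542 ≈ -35281.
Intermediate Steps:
D = -23511 (D = -7 - 23504 = -23511)
k = -23520 (k = -9 - 23511 = -23520)
r = -41655729/3542 (r = 1809/(-3542) - 11760 = 1809*(-1/3542) - 11760 = -1809/3542 - 11760 = -41655729/3542 ≈ -11761.)
r + k = -41655729/3542 - 23520 = -124963569/3542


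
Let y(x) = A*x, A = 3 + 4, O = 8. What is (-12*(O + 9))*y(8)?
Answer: -11424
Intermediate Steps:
A = 7
y(x) = 7*x
(-12*(O + 9))*y(8) = (-12*(8 + 9))*(7*8) = -12*17*56 = -204*56 = -11424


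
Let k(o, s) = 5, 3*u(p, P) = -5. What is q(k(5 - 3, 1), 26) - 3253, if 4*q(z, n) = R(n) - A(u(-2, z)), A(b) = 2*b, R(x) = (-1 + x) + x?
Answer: -38873/12 ≈ -3239.4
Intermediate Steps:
R(x) = -1 + 2*x
u(p, P) = -5/3 (u(p, P) = (⅓)*(-5) = -5/3)
q(z, n) = 7/12 + n/2 (q(z, n) = ((-1 + 2*n) - 2*(-5)/3)/4 = ((-1 + 2*n) - 1*(-10/3))/4 = ((-1 + 2*n) + 10/3)/4 = (7/3 + 2*n)/4 = 7/12 + n/2)
q(k(5 - 3, 1), 26) - 3253 = (7/12 + (½)*26) - 3253 = (7/12 + 13) - 3253 = 163/12 - 3253 = -38873/12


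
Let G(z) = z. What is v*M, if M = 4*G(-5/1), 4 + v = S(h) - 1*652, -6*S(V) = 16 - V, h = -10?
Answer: 39620/3 ≈ 13207.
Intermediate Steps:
S(V) = -8/3 + V/6 (S(V) = -(16 - V)/6 = -8/3 + V/6)
v = -1981/3 (v = -4 + ((-8/3 + (1/6)*(-10)) - 1*652) = -4 + ((-8/3 - 5/3) - 652) = -4 + (-13/3 - 652) = -4 - 1969/3 = -1981/3 ≈ -660.33)
M = -20 (M = 4*(-5/1) = 4*(-5*1) = 4*(-5) = -20)
v*M = -1981/3*(-20) = 39620/3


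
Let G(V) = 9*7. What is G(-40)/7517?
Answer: 63/7517 ≈ 0.0083810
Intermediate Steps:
G(V) = 63
G(-40)/7517 = 63/7517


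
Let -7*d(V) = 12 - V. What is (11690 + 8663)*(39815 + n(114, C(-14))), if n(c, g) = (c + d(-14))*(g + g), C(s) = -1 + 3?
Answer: 5735332929/7 ≈ 8.1933e+8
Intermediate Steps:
d(V) = -12/7 + V/7 (d(V) = -(12 - V)/7 = -12/7 + V/7)
C(s) = 2
n(c, g) = 2*g*(-26/7 + c) (n(c, g) = (c + (-12/7 + (⅐)*(-14)))*(g + g) = (c + (-12/7 - 2))*(2*g) = (c - 26/7)*(2*g) = (-26/7 + c)*(2*g) = 2*g*(-26/7 + c))
(11690 + 8663)*(39815 + n(114, C(-14))) = (11690 + 8663)*(39815 + (2/7)*2*(-26 + 7*114)) = 20353*(39815 + (2/7)*2*(-26 + 798)) = 20353*(39815 + (2/7)*2*772) = 20353*(39815 + 3088/7) = 20353*(281793/7) = 5735332929/7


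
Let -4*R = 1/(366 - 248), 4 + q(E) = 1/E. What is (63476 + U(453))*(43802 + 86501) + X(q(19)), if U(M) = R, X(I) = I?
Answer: 74175340917547/8968 ≈ 8.2711e+9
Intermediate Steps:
q(E) = -4 + 1/E
R = -1/472 (R = -1/(4*(366 - 248)) = -¼/118 = -¼*1/118 = -1/472 ≈ -0.0021186)
U(M) = -1/472
(63476 + U(453))*(43802 + 86501) + X(q(19)) = (63476 - 1/472)*(43802 + 86501) + (-4 + 1/19) = (29960671/472)*130303 + (-4 + 1/19) = 3903965313313/472 - 75/19 = 74175340917547/8968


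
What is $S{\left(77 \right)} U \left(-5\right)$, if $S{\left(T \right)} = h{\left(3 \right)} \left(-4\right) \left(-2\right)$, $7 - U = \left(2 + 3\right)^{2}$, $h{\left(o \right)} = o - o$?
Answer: $0$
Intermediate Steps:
$h{\left(o \right)} = 0$
$U = -18$ ($U = 7 - \left(2 + 3\right)^{2} = 7 - 5^{2} = 7 - 25 = -18$)
$S{\left(T \right)} = 0$ ($S{\left(T \right)} = 0 \left(-4\right) \left(-2\right) = 0 \left(-2\right) = 0$)
$S{\left(77 \right)} U \left(-5\right) = 0 \left(\left(-18\right) \left(-5\right)\right) = 0 \cdot 90 = 0$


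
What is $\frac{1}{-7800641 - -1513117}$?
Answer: $- \frac{1}{6287524} \approx -1.5905 \cdot 10^{-7}$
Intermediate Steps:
$\frac{1}{-7800641 - -1513117} = \frac{1}{-7800641 + 1513117} = \frac{1}{-6287524} = - \frac{1}{6287524}$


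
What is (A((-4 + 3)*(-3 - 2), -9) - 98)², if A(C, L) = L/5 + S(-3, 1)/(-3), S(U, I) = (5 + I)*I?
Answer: 259081/25 ≈ 10363.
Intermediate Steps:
S(U, I) = I*(5 + I)
A(C, L) = -2 + L/5 (A(C, L) = L/5 + (1*(5 + 1))/(-3) = L*(⅕) + (1*6)*(-⅓) = L/5 + 6*(-⅓) = L/5 - 2 = -2 + L/5)
(A((-4 + 3)*(-3 - 2), -9) - 98)² = ((-2 + (⅕)*(-9)) - 98)² = ((-2 - 9/5) - 98)² = (-19/5 - 98)² = (-509/5)² = 259081/25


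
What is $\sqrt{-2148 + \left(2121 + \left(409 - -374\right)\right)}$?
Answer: $6 \sqrt{21} \approx 27.495$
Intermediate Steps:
$\sqrt{-2148 + \left(2121 + \left(409 - -374\right)\right)} = \sqrt{-2148 + \left(2121 + \left(409 + 374\right)\right)} = \sqrt{-2148 + \left(2121 + 783\right)} = \sqrt{-2148 + 2904} = \sqrt{756} = 6 \sqrt{21}$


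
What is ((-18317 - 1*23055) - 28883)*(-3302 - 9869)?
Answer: 925328605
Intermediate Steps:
((-18317 - 1*23055) - 28883)*(-3302 - 9869) = ((-18317 - 23055) - 28883)*(-13171) = (-41372 - 28883)*(-13171) = -70255*(-13171) = 925328605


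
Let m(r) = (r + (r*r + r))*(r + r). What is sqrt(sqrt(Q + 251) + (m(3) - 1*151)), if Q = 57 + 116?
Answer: sqrt(-61 + 2*sqrt(106)) ≈ 6.3568*I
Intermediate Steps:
Q = 173
m(r) = 2*r*(r**2 + 2*r) (m(r) = (r + (r**2 + r))*(2*r) = (r + (r + r**2))*(2*r) = (r**2 + 2*r)*(2*r) = 2*r*(r**2 + 2*r))
sqrt(sqrt(Q + 251) + (m(3) - 1*151)) = sqrt(sqrt(173 + 251) + (2*3**2*(2 + 3) - 1*151)) = sqrt(sqrt(424) + (2*9*5 - 151)) = sqrt(2*sqrt(106) + (90 - 151)) = sqrt(2*sqrt(106) - 61) = sqrt(-61 + 2*sqrt(106))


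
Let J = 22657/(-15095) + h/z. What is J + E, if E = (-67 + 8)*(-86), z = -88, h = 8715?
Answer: 6606551899/1328360 ≈ 4973.5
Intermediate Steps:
E = 5074 (E = -59*(-86) = 5074)
J = -133546741/1328360 (J = 22657/(-15095) + 8715/(-88) = 22657*(-1/15095) + 8715*(-1/88) = -22657/15095 - 8715/88 = -133546741/1328360 ≈ -100.54)
J + E = -133546741/1328360 + 5074 = 6606551899/1328360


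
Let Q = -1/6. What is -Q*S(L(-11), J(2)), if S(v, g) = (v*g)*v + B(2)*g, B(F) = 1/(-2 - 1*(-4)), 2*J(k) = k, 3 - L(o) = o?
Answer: 131/4 ≈ 32.750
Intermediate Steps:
L(o) = 3 - o
J(k) = k/2
B(F) = 1/2 (B(F) = 1/(-2 + 4) = 1/2)
S(v, g) = g/2 + g*v**2 (S(v, g) = (v*g)*v + g/2 = (g*v)*v + g/2 = g*v**2 + g/2 = g/2 + g*v**2)
Q = -1/6 (Q = -1*1/6 = -1/6 ≈ -0.16667)
-Q*S(L(-11), J(2)) = -(-1)*((1/2)*2)*(1/2 + (3 - 1*(-11))**2)/6 = -(-1)*1*(1/2 + (3 + 11)**2)/6 = -(-1)*1*(1/2 + 14**2)/6 = -(-1)*1*(1/2 + 196)/6 = -(-1)*1*(393/2)/6 = -(-1)*393/(6*2) = -1*(-131/4) = 131/4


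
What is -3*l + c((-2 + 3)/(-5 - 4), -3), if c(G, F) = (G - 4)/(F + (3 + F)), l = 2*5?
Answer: -773/27 ≈ -28.630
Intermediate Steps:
l = 10
c(G, F) = (-4 + G)/(3 + 2*F)
-3*l + c((-2 + 3)/(-5 - 4), -3) = -3*10 + (-4 + (-2 + 3)/(-5 - 4))/(3 + 2*(-3)) = -30 + (-4 + 1/(-9))/(3 - 6) = -30 + (-4 + 1*(-⅑))/(-3) = -30 - (-4 - ⅑)/3 = -30 - ⅓*(-37/9) = -30 + 37/27 = -773/27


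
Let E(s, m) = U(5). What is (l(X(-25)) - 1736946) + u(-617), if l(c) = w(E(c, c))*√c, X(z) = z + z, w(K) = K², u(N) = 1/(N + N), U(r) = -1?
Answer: -2143391365/1234 + 5*I*√2 ≈ -1.7369e+6 + 7.0711*I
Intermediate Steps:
E(s, m) = -1
u(N) = 1/(2*N)
X(z) = 2*z
l(c) = √c (l(c) = (-1)²*√c = 1*√c = √c)
(l(X(-25)) - 1736946) + u(-617) = (√(2*(-25)) - 1736946) + (½)/(-617) = (√(-50) - 1736946) + (½)*(-1/617) = (5*I*√2 - 1736946) - 1/1234 = (-1736946 + 5*I*√2) - 1/1234 = -2143391365/1234 + 5*I*√2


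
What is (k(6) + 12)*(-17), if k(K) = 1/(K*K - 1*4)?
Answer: -6545/32 ≈ -204.53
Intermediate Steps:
k(K) = 1/(-4 + K²) (k(K) = 1/(K² - 4) = 1/(-4 + K²))
(k(6) + 12)*(-17) = (1/(-4 + 6²) + 12)*(-17) = (1/(-4 + 36) + 12)*(-17) = (1/32 + 12)*(-17) = (385/32)*(-17) = -6545/32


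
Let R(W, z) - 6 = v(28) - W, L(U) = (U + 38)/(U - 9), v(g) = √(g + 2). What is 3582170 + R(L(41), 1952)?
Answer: 114629553/32 + √30 ≈ 3.5822e+6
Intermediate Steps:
v(g) = √(2 + g)
L(U) = (38 + U)/(-9 + U)
R(W, z) = 6 + √30 - W (R(W, z) = 6 + (√(2 + 28) - W) = 6 + (√30 - W) = 6 + √30 - W)
3582170 + R(L(41), 1952) = 3582170 + (6 + √30 - (38 + 41)/(-9 + 41)) = 3582170 + (6 + √30 - 79/32) = 3582170 + (113/32 + √30) = 114629553/32 + √30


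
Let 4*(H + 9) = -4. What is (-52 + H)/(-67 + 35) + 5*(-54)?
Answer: -4289/16 ≈ -268.06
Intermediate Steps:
H = -10 (H = -9 + (¼)*(-4) = -9 - 1 = -10)
(-52 + H)/(-67 + 35) + 5*(-54) = (-52 - 10)/(-67 + 35) + 5*(-54) = -62/(-32) - 270 = -62*(-1/32) - 270 = 31/16 - 270 = -4289/16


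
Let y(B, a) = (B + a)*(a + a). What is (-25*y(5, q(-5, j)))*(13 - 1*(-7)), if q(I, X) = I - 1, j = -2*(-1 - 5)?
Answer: -6000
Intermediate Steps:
j = 12 (j = -2*(-6) = 12)
q(I, X) = -1 + I
y(B, a) = 2*a*(B + a) (y(B, a) = (B + a)*(2*a) = 2*a*(B + a))
(-25*y(5, q(-5, j)))*(13 - 1*(-7)) = (-50*(-1 - 5)*(5 + (-1 - 5)))*(13 - 1*(-7)) = (-50*(-6)*(5 - 6))*(13 + 7) = -50*(-6)*(-1)*20 = -25*12*20 = -300*20 = -6000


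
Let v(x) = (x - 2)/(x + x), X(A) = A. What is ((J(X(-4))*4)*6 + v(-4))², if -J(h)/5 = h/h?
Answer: 227529/16 ≈ 14221.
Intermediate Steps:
J(h) = -5 (J(h) = -5*h/h = -5*1 = -5)
v(x) = (-2 + x)/(2*x) (v(x) = (-2 + x)/((2*x)) = (-2 + x)*(1/(2*x)) = (-2 + x)/(2*x))
((J(X(-4))*4)*6 + v(-4))² = (-5*4*6 + (½)*(-2 - 4)/(-4))² = (-20*6 + (½)*(-¼)*(-6))² = (-120 + ¾)² = (-477/4)² = 227529/16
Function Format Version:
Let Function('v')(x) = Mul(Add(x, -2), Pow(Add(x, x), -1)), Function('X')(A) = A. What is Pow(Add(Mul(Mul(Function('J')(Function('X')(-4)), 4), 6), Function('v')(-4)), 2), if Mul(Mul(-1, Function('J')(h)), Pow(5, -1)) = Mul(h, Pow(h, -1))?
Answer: Rational(227529, 16) ≈ 14221.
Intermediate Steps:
Function('J')(h) = -5 (Function('J')(h) = Mul(-5, Mul(h, Pow(h, -1))) = Mul(-5, 1) = -5)
Function('v')(x) = Mul(Rational(1, 2), Pow(x, -1), Add(-2, x)) (Function('v')(x) = Mul(Add(-2, x), Pow(Mul(2, x), -1)) = Mul(Add(-2, x), Mul(Rational(1, 2), Pow(x, -1))) = Mul(Rational(1, 2), Pow(x, -1), Add(-2, x)))
Pow(Add(Mul(Mul(Function('J')(Function('X')(-4)), 4), 6), Function('v')(-4)), 2) = Pow(Add(Mul(Mul(-5, 4), 6), Mul(Rational(1, 2), Pow(-4, -1), Add(-2, -4))), 2) = Pow(Add(Mul(-20, 6), Mul(Rational(1, 2), Rational(-1, 4), -6)), 2) = Pow(Add(-120, Rational(3, 4)), 2) = Pow(Rational(-477, 4), 2) = Rational(227529, 16)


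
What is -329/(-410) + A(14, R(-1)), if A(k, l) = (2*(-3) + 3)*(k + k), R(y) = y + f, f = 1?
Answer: -34111/410 ≈ -83.198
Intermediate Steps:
R(y) = 1 + y (R(y) = y + 1 = 1 + y)
A(k, l) = -6*k (A(k, l) = (-6 + 3)*(2*k) = -6*k)
-329/(-410) + A(14, R(-1)) = -329/(-410) - 6*14 = -329*(-1/410) - 84 = 329/410 - 84 = -34111/410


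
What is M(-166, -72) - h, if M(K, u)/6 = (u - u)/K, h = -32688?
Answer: 32688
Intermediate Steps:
M(K, u) = 0 (M(K, u) = 6*((u - u)/K) = 6*(0/K) = 6*0 = 0)
M(-166, -72) - h = 0 - 1*(-32688) = 0 + 32688 = 32688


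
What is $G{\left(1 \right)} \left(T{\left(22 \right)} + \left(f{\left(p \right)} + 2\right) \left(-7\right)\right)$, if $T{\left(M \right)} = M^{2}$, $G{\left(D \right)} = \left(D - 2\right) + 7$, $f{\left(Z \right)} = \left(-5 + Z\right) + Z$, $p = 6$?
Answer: $2526$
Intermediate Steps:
$f{\left(Z \right)} = -5 + 2 Z$
$G{\left(D \right)} = 5 + D$ ($G{\left(D \right)} = \left(-2 + D\right) + 7 = 5 + D$)
$G{\left(1 \right)} \left(T{\left(22 \right)} + \left(f{\left(p \right)} + 2\right) \left(-7\right)\right) = \left(5 + 1\right) \left(22^{2} + \left(\left(-5 + 2 \cdot 6\right) + 2\right) \left(-7\right)\right) = 6 \left(484 + \left(\left(-5 + 12\right) + 2\right) \left(-7\right)\right) = 6 \left(484 + \left(7 + 2\right) \left(-7\right)\right) = 6 \left(484 + 9 \left(-7\right)\right) = 6 \left(484 - 63\right) = 6 \cdot 421 = 2526$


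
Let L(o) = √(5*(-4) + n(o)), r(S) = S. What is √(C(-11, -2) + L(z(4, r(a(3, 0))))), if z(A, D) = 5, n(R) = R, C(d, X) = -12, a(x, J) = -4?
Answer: √(-12 + I*√15) ≈ 0.55205 + 3.5078*I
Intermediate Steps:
L(o) = √(-20 + o) (L(o) = √(5*(-4) + o) = √(-20 + o))
√(C(-11, -2) + L(z(4, r(a(3, 0))))) = √(-12 + √(-20 + 5)) = √(-12 + √(-15)) = √(-12 + I*√15)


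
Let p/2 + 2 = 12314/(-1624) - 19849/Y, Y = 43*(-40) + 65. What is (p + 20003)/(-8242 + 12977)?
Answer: 13443855623/3181588550 ≈ 4.2255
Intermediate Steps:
Y = -1655 (Y = -1720 + 65 = -1655)
p = 3239833/671930 (p = -4 + 2*(12314/(-1624) - 19849/(-1655)) = -4 + 2*(12314*(-1/1624) - 19849*(-1/1655)) = -4 + 2*(-6157/812 + 19849/1655) = -4 + 2*(5927553/1343860) = -4 + 5927553/671930 = 3239833/671930 ≈ 4.8217)
(p + 20003)/(-8242 + 12977) = (3239833/671930 + 20003)/(-8242 + 12977) = (13443855623/671930)/4735 = (13443855623/671930)*(1/4735) = 13443855623/3181588550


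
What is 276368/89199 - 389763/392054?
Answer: 4328512355/2057107338 ≈ 2.1042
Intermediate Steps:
276368/89199 - 389763/392054 = 4328512355/2057107338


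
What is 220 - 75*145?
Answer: -10655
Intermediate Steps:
220 - 75*145 = 220 - 10875 = -10655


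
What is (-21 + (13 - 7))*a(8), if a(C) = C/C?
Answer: -15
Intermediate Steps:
a(C) = 1
(-21 + (13 - 7))*a(8) = (-21 + (13 - 7))*1 = (-21 + 6)*1 = -15*1 = -15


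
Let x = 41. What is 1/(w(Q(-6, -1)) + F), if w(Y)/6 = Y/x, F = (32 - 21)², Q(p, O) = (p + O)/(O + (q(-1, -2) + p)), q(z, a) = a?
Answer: 123/14897 ≈ 0.0082567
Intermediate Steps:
Q(p, O) = (O + p)/(-2 + O + p) (Q(p, O) = (p + O)/(O + (-2 + p)) = (O + p)/(-2 + O + p))
F = 121 (F = 11² = 121)
w(Y) = 6*Y/41 (w(Y) = 6*(Y/41) = 6*Y/41)
1/(w(Q(-6, -1)) + F) = 1/(6*((-1 - 6)/(-2 - 1 - 6))/41 + 121) = 1/(6*(-7/(-9))/41 + 121) = 1/(6*(-⅑*(-7))/41 + 121) = 1/((6/41)*(7/9) + 121) = 1/(14/123 + 121) = 1/(14897/123) = 123/14897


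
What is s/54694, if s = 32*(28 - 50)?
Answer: -352/27347 ≈ -0.012872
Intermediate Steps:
s = -704 (s = 32*(-22) = -704)
s/54694 = -704/54694 = -704*1/54694 = -352/27347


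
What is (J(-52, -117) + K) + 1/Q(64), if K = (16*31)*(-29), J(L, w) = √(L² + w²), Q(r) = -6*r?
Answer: -5523457/384 + 13*√97 ≈ -14256.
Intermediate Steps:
K = -14384 (K = 496*(-29) = -14384)
(J(-52, -117) + K) + 1/Q(64) = (√((-52)² + (-117)²) - 14384) + 1/(-6*64) = (√(2704 + 13689) - 14384) + 1/(-384) = (√16393 - 14384) - 1/384 = (13*√97 - 14384) - 1/384 = (-14384 + 13*√97) - 1/384 = -5523457/384 + 13*√97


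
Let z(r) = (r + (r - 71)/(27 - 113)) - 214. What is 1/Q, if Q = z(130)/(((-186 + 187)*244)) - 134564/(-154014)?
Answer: 1615914888/851003507 ≈ 1.8988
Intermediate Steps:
z(r) = -18333/86 + 85*r/86 (z(r) = (r + (-71 + r)/(-86)) - 214 = (r + (-71 + r)*(-1/86)) - 214 = (r + (71/86 - r/86)) - 214 = (71/86 + 85*r/86) - 214 = -18333/86 + 85*r/86)
Q = 851003507/1615914888 (Q = (-18333/86 + (85/86)*130)/(((-186 + 187)*244)) - 134564/(-154014) = (-18333/86 + 5525/43)/((1*244)) - 134564*(-1/154014) = -7283/86/244 + 67282/77007 = -7283/86*1/244 + 67282/77007 = -7283/20984 + 67282/77007 = 851003507/1615914888 ≈ 0.52664)
1/Q = 1/(851003507/1615914888) = 1615914888/851003507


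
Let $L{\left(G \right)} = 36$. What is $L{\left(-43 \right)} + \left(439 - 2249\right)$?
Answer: $-1774$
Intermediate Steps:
$L{\left(-43 \right)} + \left(439 - 2249\right) = 36 + \left(439 - 2249\right) = 36 - 1810 = -1774$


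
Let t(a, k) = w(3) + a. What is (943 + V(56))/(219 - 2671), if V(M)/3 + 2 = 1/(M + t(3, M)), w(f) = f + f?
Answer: -15227/39845 ≈ -0.38216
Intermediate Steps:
w(f) = 2*f
t(a, k) = 6 + a (t(a, k) = 2*3 + a = 6 + a)
V(M) = -6 + 3/(9 + M) (V(M) = -6 + 3/(M + (6 + 3)) = -6 + 3/(M + 9) = -6 + 3/(9 + M))
(943 + V(56))/(219 - 2671) = (943 + 3*(-17 - 2*56)/(9 + 56))/(219 - 2671) = (943 + 3*(-17 - 112)/65)/(-2452) = (943 + 3*(1/65)*(-129))*(-1/2452) = (943 - 387/65)*(-1/2452) = (60908/65)*(-1/2452) = -15227/39845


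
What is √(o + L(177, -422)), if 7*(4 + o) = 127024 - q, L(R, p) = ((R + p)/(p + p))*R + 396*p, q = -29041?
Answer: I*√25781152949/422 ≈ 380.49*I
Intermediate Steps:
L(R, p) = 396*p + R*(R + p)/(2*p) (L(R, p) = ((R + p)/((2*p)))*R + 396*p = ((R + p)*(1/(2*p)))*R + 396*p = ((R + p)/(2*p))*R + 396*p = R*(R + p)/(2*p) + 396*p = 396*p + R*(R + p)/(2*p))
o = 22291 (o = -4 + (127024 - 1*(-29041))/7 = -4 + (127024 + 29041)/7 = -4 + (⅐)*156065 = -4 + 22295 = 22291)
√(o + L(177, -422)) = √(22291 + (½)*(177² - 422*(177 + 792*(-422)))/(-422)) = √(22291 + (½)*(-1/422)*(31329 - 422*(177 - 334224))) = √(22291 + (½)*(-1/422)*(31329 - 422*(-334047))) = √(22291 + (½)*(-1/422)*(31329 + 140967834)) = √(22291 + (½)*(-1/422)*140999163) = √(22291 - 140999163/844) = √(-122185559/844) = I*√25781152949/422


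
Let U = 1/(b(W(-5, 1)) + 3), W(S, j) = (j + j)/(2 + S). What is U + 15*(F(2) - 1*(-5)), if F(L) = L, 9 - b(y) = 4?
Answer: 841/8 ≈ 105.13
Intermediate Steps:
W(S, j) = 2*j/(2 + S) (W(S, j) = (2*j)/(2 + S) = 2*j/(2 + S))
b(y) = 5 (b(y) = 9 - 1*4 = 9 - 4 = 5)
U = 1/8 (U = 1/(5 + 3) = 1/8 ≈ 0.12500)
U + 15*(F(2) - 1*(-5)) = 1/8 + 15*(2 - 1*(-5)) = 1/8 + 15*(2 + 5) = 1/8 + 15*7 = 1/8 + 105 = 841/8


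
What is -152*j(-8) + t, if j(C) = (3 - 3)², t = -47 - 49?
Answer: -96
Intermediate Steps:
t = -96
j(C) = 0 (j(C) = 0² = 0)
-152*j(-8) + t = -152*0 - 96 = 0 - 96 = -96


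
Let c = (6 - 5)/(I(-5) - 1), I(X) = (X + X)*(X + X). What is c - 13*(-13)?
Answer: 16732/99 ≈ 169.01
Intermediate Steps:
I(X) = 4*X**2 (I(X) = (2*X)*(2*X) = 4*X**2)
c = 1/99 (c = (6 - 5)/(4*(-5)**2 - 1) = 1/(4*25 - 1) = 1/(100 - 1) = 1/99 ≈ 0.010101)
c - 13*(-13) = 1/99 - 13*(-13) = 1/99 + 169 = 16732/99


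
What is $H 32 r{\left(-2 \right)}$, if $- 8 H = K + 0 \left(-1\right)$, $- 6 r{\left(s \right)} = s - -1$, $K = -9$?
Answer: $6$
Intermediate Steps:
$r{\left(s \right)} = - \frac{1}{6} - \frac{s}{6}$ ($r{\left(s \right)} = - \frac{s - -1}{6} = - \frac{s + 1}{6} = - \frac{1 + s}{6} = - \frac{1}{6} - \frac{s}{6}$)
$H = \frac{9}{8}$ ($H = - \frac{-9 + 0 \left(-1\right)}{8} = - \frac{-9 + 0}{8} = \left(- \frac{1}{8}\right) \left(-9\right) = \frac{9}{8} \approx 1.125$)
$H 32 r{\left(-2 \right)} = \frac{9 \cdot 32 \left(- \frac{1}{6} - - \frac{1}{3}\right)}{8} = \frac{9 \cdot 32 \left(- \frac{1}{6} + \frac{1}{3}\right)}{8} = \frac{9 \cdot 32 \cdot \frac{1}{6}}{8} = \frac{9}{8} \cdot \frac{16}{3} = 6$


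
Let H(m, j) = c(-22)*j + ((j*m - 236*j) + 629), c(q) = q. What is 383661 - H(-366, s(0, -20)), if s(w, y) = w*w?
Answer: 383032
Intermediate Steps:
s(w, y) = w²
H(m, j) = 629 - 258*j + j*m (H(m, j) = -22*j + ((j*m - 236*j) + 629) = -22*j + ((-236*j + j*m) + 629) = -22*j + (629 - 236*j + j*m) = 629 - 258*j + j*m)
383661 - H(-366, s(0, -20)) = 383661 - (629 - 258*0² + 0²*(-366)) = 383661 - (629 - 258*0 + 0*(-366)) = 383661 - (629 + 0 + 0) = 383661 - 1*629 = 383661 - 629 = 383032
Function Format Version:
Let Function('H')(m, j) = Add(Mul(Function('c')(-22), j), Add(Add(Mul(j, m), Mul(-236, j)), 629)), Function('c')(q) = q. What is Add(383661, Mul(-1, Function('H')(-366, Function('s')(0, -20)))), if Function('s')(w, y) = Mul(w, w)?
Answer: 383032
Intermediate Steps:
Function('s')(w, y) = Pow(w, 2)
Function('H')(m, j) = Add(629, Mul(-258, j), Mul(j, m)) (Function('H')(m, j) = Add(Mul(-22, j), Add(Add(Mul(j, m), Mul(-236, j)), 629)) = Add(Mul(-22, j), Add(Add(Mul(-236, j), Mul(j, m)), 629)) = Add(Mul(-22, j), Add(629, Mul(-236, j), Mul(j, m))) = Add(629, Mul(-258, j), Mul(j, m)))
Add(383661, Mul(-1, Function('H')(-366, Function('s')(0, -20)))) = Add(383661, Mul(-1, Add(629, Mul(-258, Pow(0, 2)), Mul(Pow(0, 2), -366)))) = Add(383661, Mul(-1, Add(629, Mul(-258, 0), Mul(0, -366)))) = Add(383661, Mul(-1, Add(629, 0, 0))) = Add(383661, Mul(-1, 629)) = Add(383661, -629) = 383032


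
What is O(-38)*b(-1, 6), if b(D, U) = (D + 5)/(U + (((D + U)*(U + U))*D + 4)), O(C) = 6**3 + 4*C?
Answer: -128/25 ≈ -5.1200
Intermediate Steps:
O(C) = 216 + 4*C
b(D, U) = (5 + D)/(4 + U + 2*D*U*(D + U)) (b(D, U) = (5 + D)/(U + (((D + U)*(2*U))*D + 4)) = (5 + D)/(U + ((2*U*(D + U))*D + 4)) = (5 + D)/(U + (2*D*U*(D + U) + 4)) = (5 + D)/(U + (4 + 2*D*U*(D + U))) = (5 + D)/(4 + U + 2*D*U*(D + U)))
O(-38)*b(-1, 6) = (216 + 4*(-38))*((5 - 1)/(4 + 6 + 2*(-1)*6**2 + 2*6*(-1)**2)) = (216 - 152)*(4/(4 + 6 + 2*(-1)*36 + 2*6*1)) = 64*(4/(4 + 6 - 72 + 12)) = 64*(4/(-50)) = 64*(-1/50*4) = 64*(-2/25) = -128/25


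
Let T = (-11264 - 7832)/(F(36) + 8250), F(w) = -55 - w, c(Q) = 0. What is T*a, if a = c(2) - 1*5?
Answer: 95480/8159 ≈ 11.702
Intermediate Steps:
T = -19096/8159 (T = (-11264 - 7832)/((-55 - 1*36) + 8250) = -19096/((-55 - 36) + 8250) = -19096/(-91 + 8250) = -19096/8159 ≈ -2.3405)
a = -5 (a = 0 - 1*5 = 0 - 5 = -5)
T*a = -19096/8159*(-5) = 95480/8159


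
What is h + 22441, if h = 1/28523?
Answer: 640084644/28523 ≈ 22441.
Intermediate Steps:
h = 1/28523 ≈ 3.5059e-5
h + 22441 = 1/28523 + 22441 = 640084644/28523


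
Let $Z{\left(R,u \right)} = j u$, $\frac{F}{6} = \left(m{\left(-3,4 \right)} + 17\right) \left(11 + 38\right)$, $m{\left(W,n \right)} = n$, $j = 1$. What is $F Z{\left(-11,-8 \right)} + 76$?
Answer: $-49316$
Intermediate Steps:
$F = 6174$ ($F = 6 \left(4 + 17\right) \left(11 + 38\right) = 6 \cdot 21 \cdot 49 = 6 \cdot 1029 = 6174$)
$Z{\left(R,u \right)} = u$ ($Z{\left(R,u \right)} = 1 u = u$)
$F Z{\left(-11,-8 \right)} + 76 = 6174 \left(-8\right) + 76 = -49392 + 76 = -49316$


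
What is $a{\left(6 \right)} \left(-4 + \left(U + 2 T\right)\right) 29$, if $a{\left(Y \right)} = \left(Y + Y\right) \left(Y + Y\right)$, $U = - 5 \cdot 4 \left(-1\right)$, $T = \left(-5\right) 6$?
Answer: $-183744$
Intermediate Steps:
$T = -30$
$U = 20$ ($U = \left(-5\right) \left(-4\right) = 20$)
$a{\left(Y \right)} = 4 Y^{2}$ ($a{\left(Y \right)} = 2 Y 2 Y = 4 Y^{2}$)
$a{\left(6 \right)} \left(-4 + \left(U + 2 T\right)\right) 29 = 4 \cdot 6^{2} \left(-4 + \left(20 + 2 \left(-30\right)\right)\right) 29 = 4 \cdot 36 \left(-4 + \left(20 - 60\right)\right) 29 = 144 \left(-4 - 40\right) 29 = 144 \left(-44\right) 29 = \left(-6336\right) 29 = -183744$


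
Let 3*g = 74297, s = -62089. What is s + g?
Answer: -111970/3 ≈ -37323.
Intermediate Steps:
g = 74297/3 (g = (⅓)*74297 = 74297/3 ≈ 24766.)
s + g = -62089 + 74297/3 = -111970/3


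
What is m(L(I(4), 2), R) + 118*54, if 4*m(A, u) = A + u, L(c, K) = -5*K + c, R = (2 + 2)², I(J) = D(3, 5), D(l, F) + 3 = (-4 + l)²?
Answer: 6373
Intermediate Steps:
D(l, F) = -3 + (-4 + l)²
I(J) = -2 (I(J) = -3 + (-4 + 3)² = -3 + (-1)² = -3 + 1 = -2)
R = 16 (R = 4² = 16)
L(c, K) = c - 5*K
m(A, u) = A/4 + u/4 (m(A, u) = (A + u)/4 = A/4 + u/4)
m(L(I(4), 2), R) + 118*54 = ((-2 - 5*2)/4 + (¼)*16) + 118*54 = ((-2 - 10)/4 + 4) + 6372 = ((¼)*(-12) + 4) + 6372 = (-3 + 4) + 6372 = 1 + 6372 = 6373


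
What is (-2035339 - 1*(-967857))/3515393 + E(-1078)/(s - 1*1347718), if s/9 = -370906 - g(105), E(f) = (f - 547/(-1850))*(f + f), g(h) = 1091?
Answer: -158339440454556/198300770470075 ≈ -0.79848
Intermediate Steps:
E(f) = 2*f*(547/1850 + f) (E(f) = (f - 547*(-1/1850))*(2*f) = (f + 547/1850)*(2*f) = (547/1850 + f)*(2*f) = 2*f*(547/1850 + f))
s = -3347973 (s = 9*(-370906 - 1*1091) = 9*(-370906 - 1091) = 9*(-371997) = -3347973)
(-2035339 - 1*(-967857))/3515393 + E(-1078)/(s - 1*1347718) = (-2035339 - 1*(-967857))/3515393 + ((1/925)*(-1078)*(547 + 1850*(-1078)))/(-3347973 - 1*1347718) = (-2035339 + 967857)*(1/3515393) + ((1/925)*(-1078)*(547 - 1994300))/(-3347973 - 1347718) = -1067482*1/3515393 + ((1/925)*(-1078)*(-1993753))/(-4695691) = -1067482/3515393 + (2149265734/925)*(-1/4695691) = -1067482/3515393 - 27912542/56409275 = -158339440454556/198300770470075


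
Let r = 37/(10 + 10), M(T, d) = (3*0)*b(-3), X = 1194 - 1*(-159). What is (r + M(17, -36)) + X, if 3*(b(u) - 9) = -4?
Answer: 27097/20 ≈ 1354.8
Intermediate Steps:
b(u) = 23/3 (b(u) = 9 + (1/3)*(-4) = 9 - 4/3 = 23/3)
X = 1353 (X = 1194 + 159 = 1353)
M(T, d) = 0 (M(T, d) = (3*0)*(23/3) = 0*(23/3) = 0)
r = 37/20 ≈ 1.8500
(r + M(17, -36)) + X = (37/20 + 0) + 1353 = 37/20 + 1353 = 27097/20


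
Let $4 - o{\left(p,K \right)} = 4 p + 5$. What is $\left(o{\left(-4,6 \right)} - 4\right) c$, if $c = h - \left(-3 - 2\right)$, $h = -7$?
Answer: $-22$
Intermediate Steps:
$o{\left(p,K \right)} = -1 - 4 p$ ($o{\left(p,K \right)} = 4 - \left(4 p + 5\right) = 4 - \left(5 + 4 p\right) = -1 - 4 p$)
$c = -2$ ($c = -7 - \left(-3 - 2\right) = -7 - -5 = -7 + 5 = -2$)
$\left(o{\left(-4,6 \right)} - 4\right) c = \left(\left(-1 - -16\right) - 4\right) \left(-2\right) = \left(\left(-1 + 16\right) - 4\right) \left(-2\right) = \left(15 - 4\right) \left(-2\right) = 11 \left(-2\right) = -22$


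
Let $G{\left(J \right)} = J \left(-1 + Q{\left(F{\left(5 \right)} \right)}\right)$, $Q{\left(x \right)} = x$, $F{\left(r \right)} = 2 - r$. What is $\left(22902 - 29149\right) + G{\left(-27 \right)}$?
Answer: $-6139$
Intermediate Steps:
$G{\left(J \right)} = - 4 J$ ($G{\left(J \right)} = J \left(-1 + \left(2 - 5\right)\right) = J \left(-1 - 3\right) = J \left(-4\right) = - 4 J$)
$\left(22902 - 29149\right) + G{\left(-27 \right)} = \left(22902 - 29149\right) - -108 = -6247 + 108 = -6139$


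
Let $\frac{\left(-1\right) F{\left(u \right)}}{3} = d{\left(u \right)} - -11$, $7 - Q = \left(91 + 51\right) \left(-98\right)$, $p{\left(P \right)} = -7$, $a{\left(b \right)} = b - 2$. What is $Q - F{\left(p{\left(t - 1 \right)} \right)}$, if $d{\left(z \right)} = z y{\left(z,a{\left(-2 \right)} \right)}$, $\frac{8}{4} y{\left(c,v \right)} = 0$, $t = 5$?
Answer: $13956$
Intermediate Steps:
$a{\left(b \right)} = -2 + b$
$y{\left(c,v \right)} = 0$ ($y{\left(c,v \right)} = \frac{1}{2} \cdot 0 = 0$)
$Q = 13923$ ($Q = 7 - \left(91 + 51\right) \left(-98\right) = 7 - 142 \left(-98\right) = 7 - -13916 = 7 + 13916 = 13923$)
$d{\left(z \right)} = 0$ ($d{\left(z \right)} = z 0 = 0$)
$F{\left(u \right)} = -33$ ($F{\left(u \right)} = - 3 \left(0 - -11\right) = - 3 \left(0 + 11\right) = \left(-3\right) 11 = -33$)
$Q - F{\left(p{\left(t - 1 \right)} \right)} = 13923 - -33 = 13923 + 33 = 13956$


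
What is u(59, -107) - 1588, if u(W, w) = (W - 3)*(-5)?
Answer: -1868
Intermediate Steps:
u(W, w) = 15 - 5*W (u(W, w) = (-3 + W)*(-5) = 15 - 5*W)
u(59, -107) - 1588 = (15 - 5*59) - 1588 = (15 - 295) - 1588 = -280 - 1588 = -1868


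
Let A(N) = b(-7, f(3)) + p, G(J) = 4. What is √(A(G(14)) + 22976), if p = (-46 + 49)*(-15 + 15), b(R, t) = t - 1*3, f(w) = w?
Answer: 8*√359 ≈ 151.58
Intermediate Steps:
b(R, t) = -3 + t (b(R, t) = t - 3 = -3 + t)
p = 0 (p = 3*0 = 0)
A(N) = 0 (A(N) = (-3 + 3) + 0 = 0 + 0 = 0)
√(A(G(14)) + 22976) = √(0 + 22976) = √22976 = 8*√359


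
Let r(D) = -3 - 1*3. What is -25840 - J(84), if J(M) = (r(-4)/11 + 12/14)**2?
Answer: -153205936/5929 ≈ -25840.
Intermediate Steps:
r(D) = -6 (r(D) = -3 - 3 = -6)
J(M) = 576/5929 (J(M) = (-6/11 + 12/14)**2 = (-6*1/11 + 12*(1/14))**2 = (-6/11 + 6/7)**2 = (24/77)**2 = 576/5929)
-25840 - J(84) = -25840 - 1*576/5929 = -25840 - 576/5929 = -153205936/5929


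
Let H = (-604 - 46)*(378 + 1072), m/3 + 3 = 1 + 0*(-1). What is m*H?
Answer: 5655000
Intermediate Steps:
m = -6 (m = -9 + 3*(1 + 0*(-1)) = -9 + 3*(1 + 0) = -9 + 3*1 = -9 + 3 = -6)
H = -942500 (H = -650*1450 = -942500)
m*H = -6*(-942500) = 5655000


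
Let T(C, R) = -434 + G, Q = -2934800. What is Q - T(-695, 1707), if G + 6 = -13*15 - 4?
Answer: -2934161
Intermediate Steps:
G = -205 (G = -6 + (-13*15 - 4) = -6 + (-195 - 4) = -6 - 199 = -205)
T(C, R) = -639 (T(C, R) = -434 - 205 = -639)
Q - T(-695, 1707) = -2934800 - 1*(-639) = -2934800 + 639 = -2934161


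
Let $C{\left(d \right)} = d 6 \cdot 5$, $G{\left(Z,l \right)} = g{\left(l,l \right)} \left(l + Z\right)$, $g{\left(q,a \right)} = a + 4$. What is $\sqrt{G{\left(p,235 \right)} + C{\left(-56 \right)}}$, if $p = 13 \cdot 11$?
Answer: $\sqrt{88662} \approx 297.76$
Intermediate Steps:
$g{\left(q,a \right)} = 4 + a$
$p = 143$
$G{\left(Z,l \right)} = \left(4 + l\right) \left(Z + l\right)$ ($G{\left(Z,l \right)} = \left(4 + l\right) \left(l + Z\right) = \left(4 + l\right) \left(Z + l\right)$)
$C{\left(d \right)} = 30 d$ ($C{\left(d \right)} = 6 d 5 = 30 d$)
$\sqrt{G{\left(p,235 \right)} + C{\left(-56 \right)}} = \sqrt{\left(4 + 235\right) \left(143 + 235\right) + 30 \left(-56\right)} = \sqrt{239 \cdot 378 - 1680} = \sqrt{90342 - 1680} = \sqrt{88662}$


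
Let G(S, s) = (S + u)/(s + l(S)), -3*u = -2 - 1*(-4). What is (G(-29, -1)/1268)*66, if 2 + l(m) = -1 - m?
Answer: -979/15850 ≈ -0.061767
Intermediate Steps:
l(m) = -3 - m (l(m) = -2 + (-1 - m) = -3 - m)
u = -⅔ (u = -(-2 - 1*(-4))/3 = -(-2 + 4)/3 = -⅓*2 = -⅔ ≈ -0.66667)
G(S, s) = (-⅔ + S)/(-3 + s - S) (G(S, s) = (S - ⅔)/(s + (-3 - S)) = (-⅔ + S)/(-3 + s - S))
(G(-29, -1)/1268)*66 = (((⅔ - 1*(-29))/(3 - 29 - 1*(-1)))/1268)*66 = (((⅔ + 29)/(3 - 29 + 1))*(1/1268))*66 = (((89/3)/(-25))*(1/1268))*66 = (-1/25*89/3*(1/1268))*66 = -89/75*1/1268*66 = -89/95100*66 = -979/15850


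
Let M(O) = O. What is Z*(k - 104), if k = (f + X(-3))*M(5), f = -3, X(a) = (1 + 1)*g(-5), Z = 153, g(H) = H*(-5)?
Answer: 20043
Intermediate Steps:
g(H) = -5*H
X(a) = 50 (X(a) = (1 + 1)*(-5*(-5)) = 2*25 = 50)
k = 235 (k = (-3 + 50)*5 = 47*5 = 235)
Z*(k - 104) = 153*(235 - 104) = 153*131 = 20043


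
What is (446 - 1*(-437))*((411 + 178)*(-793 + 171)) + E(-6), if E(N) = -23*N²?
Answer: -323494942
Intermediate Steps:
(446 - 1*(-437))*((411 + 178)*(-793 + 171)) + E(-6) = (446 - 1*(-437))*((411 + 178)*(-793 + 171)) - 23*(-6)² = (446 + 437)*(589*(-622)) - 23*36 = 883*(-366358) - 828 = -323494114 - 828 = -323494942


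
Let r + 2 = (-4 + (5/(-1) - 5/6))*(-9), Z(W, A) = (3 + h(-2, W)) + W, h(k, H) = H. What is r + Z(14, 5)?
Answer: 235/2 ≈ 117.50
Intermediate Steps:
Z(W, A) = 3 + 2*W (Z(W, A) = (3 + W) + W = 3 + 2*W)
r = 173/2 (r = -2 + (-4 + (5/(-1) - 5/6))*(-9) = -2 + (-4 + (5*(-1) - 5*1/6))*(-9) = -2 + (-4 + (-5 - 5/6))*(-9) = -2 + (-4 - 35/6)*(-9) = -2 - 59/6*(-9) = -2 + 177/2 = 173/2 ≈ 86.500)
r + Z(14, 5) = 173/2 + (3 + 2*14) = 173/2 + (3 + 28) = 173/2 + 31 = 235/2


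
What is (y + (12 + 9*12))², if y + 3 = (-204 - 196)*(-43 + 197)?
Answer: 3780159289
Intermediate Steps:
y = -61603 (y = -3 + (-204 - 196)*(-43 + 197) = -3 - 400*154 = -3 - 61600 = -61603)
(y + (12 + 9*12))² = (-61603 + (12 + 9*12))² = (-61603 + (12 + 108))² = (-61603 + 120)² = (-61483)² = 3780159289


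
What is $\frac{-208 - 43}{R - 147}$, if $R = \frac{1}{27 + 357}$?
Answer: $\frac{96384}{56447} \approx 1.7075$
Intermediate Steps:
$R = \frac{1}{384} \approx 0.0026042$
$\frac{-208 - 43}{R - 147} = \frac{-208 - 43}{\frac{1}{384} - 147} = - \frac{251}{- \frac{56447}{384}} = \left(-251\right) \left(- \frac{384}{56447}\right) = \frac{96384}{56447}$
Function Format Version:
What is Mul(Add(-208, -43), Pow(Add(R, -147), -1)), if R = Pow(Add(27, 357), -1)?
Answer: Rational(96384, 56447) ≈ 1.7075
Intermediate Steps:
R = Rational(1, 384) (R = Pow(384, -1) = Rational(1, 384) ≈ 0.0026042)
Mul(Add(-208, -43), Pow(Add(R, -147), -1)) = Mul(Add(-208, -43), Pow(Add(Rational(1, 384), -147), -1)) = Mul(-251, Pow(Rational(-56447, 384), -1)) = Mul(-251, Rational(-384, 56447)) = Rational(96384, 56447)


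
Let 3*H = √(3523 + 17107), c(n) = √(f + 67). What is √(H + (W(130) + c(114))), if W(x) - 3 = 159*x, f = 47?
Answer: √(186057 + 3*√20630 + 9*√114)/3 ≈ 143.98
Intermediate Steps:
W(x) = 3 + 159*x
c(n) = √114 (c(n) = √(47 + 67) = √114)
H = √20630/3 (H = √(3523 + 17107)/3 = √20630/3 ≈ 47.877)
√(H + (W(130) + c(114))) = √(√20630/3 + ((3 + 159*130) + √114)) = √(√20630/3 + ((3 + 20670) + √114)) = √(√20630/3 + (20673 + √114)) = √(20673 + √114 + √20630/3)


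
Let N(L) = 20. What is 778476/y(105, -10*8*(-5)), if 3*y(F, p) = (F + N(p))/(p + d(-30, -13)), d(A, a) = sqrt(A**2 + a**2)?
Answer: 37366848/5 + 2335428*sqrt(1069)/125 ≈ 8.0842e+6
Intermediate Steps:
y(F, p) = (20 + F)/(3*(p + sqrt(1069))) (y(F, p) = ((F + 20)/(p + sqrt((-30)**2 + (-13)**2)))/3 = ((20 + F)/(p + sqrt(900 + 169)))/3 = ((20 + F)/(p + sqrt(1069)))/3 = (20 + F)/(3*(p + sqrt(1069))))
778476/y(105, -10*8*(-5)) = 778476/(((20 + 105)/(3*(-10*8*(-5) + sqrt(1069))))) = 778476/(((1/3)*125/(-80*(-5) + sqrt(1069)))) = 778476/(((1/3)*125/(400 + sqrt(1069)))) = 778476/((125/(3*(400 + sqrt(1069))))) = 778476*(48/5 + 3*sqrt(1069)/125) = 37366848/5 + 2335428*sqrt(1069)/125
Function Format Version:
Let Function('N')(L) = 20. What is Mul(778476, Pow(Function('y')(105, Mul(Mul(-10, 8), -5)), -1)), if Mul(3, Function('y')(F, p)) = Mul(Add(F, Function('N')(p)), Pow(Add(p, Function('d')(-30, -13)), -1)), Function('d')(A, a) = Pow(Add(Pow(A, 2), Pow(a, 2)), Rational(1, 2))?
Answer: Add(Rational(37366848, 5), Mul(Rational(2335428, 125), Pow(1069, Rational(1, 2)))) ≈ 8.0842e+6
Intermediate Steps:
Function('y')(F, p) = Mul(Rational(1, 3), Pow(Add(p, Pow(1069, Rational(1, 2))), -1), Add(20, F)) (Function('y')(F, p) = Mul(Rational(1, 3), Mul(Add(F, 20), Pow(Add(p, Pow(Add(Pow(-30, 2), Pow(-13, 2)), Rational(1, 2))), -1))) = Mul(Rational(1, 3), Mul(Add(20, F), Pow(Add(p, Pow(Add(900, 169), Rational(1, 2))), -1))) = Mul(Rational(1, 3), Mul(Add(20, F), Pow(Add(p, Pow(1069, Rational(1, 2))), -1))) = Mul(Rational(1, 3), Mul(Pow(Add(p, Pow(1069, Rational(1, 2))), -1), Add(20, F))) = Mul(Rational(1, 3), Pow(Add(p, Pow(1069, Rational(1, 2))), -1), Add(20, F)))
Mul(778476, Pow(Function('y')(105, Mul(Mul(-10, 8), -5)), -1)) = Mul(778476, Pow(Mul(Rational(1, 3), Pow(Add(Mul(Mul(-10, 8), -5), Pow(1069, Rational(1, 2))), -1), Add(20, 105)), -1)) = Mul(778476, Pow(Mul(Rational(1, 3), Pow(Add(Mul(-80, -5), Pow(1069, Rational(1, 2))), -1), 125), -1)) = Mul(778476, Pow(Mul(Rational(1, 3), Pow(Add(400, Pow(1069, Rational(1, 2))), -1), 125), -1)) = Mul(778476, Pow(Mul(Rational(125, 3), Pow(Add(400, Pow(1069, Rational(1, 2))), -1)), -1)) = Mul(778476, Add(Rational(48, 5), Mul(Rational(3, 125), Pow(1069, Rational(1, 2))))) = Add(Rational(37366848, 5), Mul(Rational(2335428, 125), Pow(1069, Rational(1, 2))))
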